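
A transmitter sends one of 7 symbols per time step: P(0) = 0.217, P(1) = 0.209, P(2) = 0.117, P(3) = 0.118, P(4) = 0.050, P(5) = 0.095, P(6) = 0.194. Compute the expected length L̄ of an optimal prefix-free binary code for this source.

2.719 bits/symbol

Repeatedly combine the two least-probable nodes; the expected code length is the sum of the merged weights.
merge 1/20 + 19/200 → 29/200
merge 117/1000 + 59/500 → 47/200
merge 29/200 + 97/500 → 339/1000
merge 209/1000 + 217/1000 → 213/500
merge 47/200 + 339/1000 → 287/500
merge 213/500 + 287/500 → 1
L = 29/200 + 47/200 + 339/1000 + 213/500 + 287/500 + 1 = 2719/1000 = 2.719 bits/symbol.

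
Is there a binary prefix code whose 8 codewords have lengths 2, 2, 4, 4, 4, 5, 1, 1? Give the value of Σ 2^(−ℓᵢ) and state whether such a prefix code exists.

1.71875; no

With common denominator 2^5 = 32: Σ 2^(−ℓᵢ) = 8/32 + 8/32 + 2/32 + 2/32 + 2/32 + 1/32 + 16/32 + 16/32 = 55/32 = 1.71875.
Kraft's inequality requires Σ ≤ 1; here Σ = 1.71875 > 1, so no such prefix code exists.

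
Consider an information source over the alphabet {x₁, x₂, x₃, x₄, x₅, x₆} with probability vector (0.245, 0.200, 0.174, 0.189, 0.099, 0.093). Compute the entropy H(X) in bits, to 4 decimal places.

2.5038 bits

H = −Σ pᵢ log₂ pᵢ.
−0.245·log₂(0.245) = 0.4971
−0.200·log₂(0.200) = 0.4644
−0.174·log₂(0.174) = 0.4390
−0.189·log₂(0.189) = 0.4543
−0.099·log₂(0.099) = 0.3303
−0.093·log₂(0.093) = 0.3187
Sum ≈ 2.5038 → 2.5038 bits.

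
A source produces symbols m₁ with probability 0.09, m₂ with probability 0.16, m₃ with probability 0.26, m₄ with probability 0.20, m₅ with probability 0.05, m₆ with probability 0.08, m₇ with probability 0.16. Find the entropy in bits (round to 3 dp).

H = −Σ pᵢ log₂ pᵢ.
−0.09·log₂(0.09) = 0.3127
−0.16·log₂(0.16) = 0.4230
−0.26·log₂(0.26) = 0.5053
−0.20·log₂(0.20) = 0.4644
−0.05·log₂(0.05) = 0.2161
−0.08·log₂(0.08) = 0.2915
−0.16·log₂(0.16) = 0.4230
Sum ≈ 2.6360 → 2.636 bits.

2.636 bits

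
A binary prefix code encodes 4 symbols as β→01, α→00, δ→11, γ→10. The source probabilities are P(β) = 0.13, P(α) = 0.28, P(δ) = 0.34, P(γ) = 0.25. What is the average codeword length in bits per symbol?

L̄ = Σ pᵢ·ℓᵢ = 0.13·2 + 0.28·2 + 0.34·2 + 0.25·2 = 2 bits/symbol.

2 bits/symbol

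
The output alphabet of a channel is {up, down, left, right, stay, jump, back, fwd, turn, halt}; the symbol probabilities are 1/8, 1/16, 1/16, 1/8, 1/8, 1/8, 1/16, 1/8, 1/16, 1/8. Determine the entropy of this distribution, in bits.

Each probability is a power of 1/2, so log₂(1/p) is an integer.
H = Σ p·log₂(1/p) = 1/8·3 + 1/16·4 + 1/16·4 + 1/8·3 + 1/8·3 + 1/8·3 + 1/16·4 + 1/8·3 + 1/16·4 + 1/8·3 = 3.25 bits.

3.25 bits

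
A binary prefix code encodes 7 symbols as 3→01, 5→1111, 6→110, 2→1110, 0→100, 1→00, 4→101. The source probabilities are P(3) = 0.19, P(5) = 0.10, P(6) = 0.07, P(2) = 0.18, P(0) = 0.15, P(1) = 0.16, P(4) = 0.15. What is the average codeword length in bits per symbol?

L̄ = Σ pᵢ·ℓᵢ = 0.19·2 + 0.10·4 + 0.07·3 + 0.18·4 + 0.15·3 + 0.16·2 + 0.15·3 = 2.93 bits/symbol.

2.93 bits/symbol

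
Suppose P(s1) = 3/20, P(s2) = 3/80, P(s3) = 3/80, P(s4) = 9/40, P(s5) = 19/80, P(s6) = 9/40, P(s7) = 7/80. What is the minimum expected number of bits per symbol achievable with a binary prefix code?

Repeatedly combine the two least-probable nodes; the expected code length is the sum of the merged weights.
merge 3/80 + 3/80 → 3/40
merge 3/40 + 7/80 → 13/80
merge 3/20 + 13/80 → 5/16
merge 9/40 + 9/40 → 9/20
merge 19/80 + 5/16 → 11/20
merge 9/20 + 11/20 → 1
L = 3/40 + 13/80 + 5/16 + 9/20 + 11/20 + 1 = 51/20 = 2.55 bits/symbol.

2.55 bits/symbol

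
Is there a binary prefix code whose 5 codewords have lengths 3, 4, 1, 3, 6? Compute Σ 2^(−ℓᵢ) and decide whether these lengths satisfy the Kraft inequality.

With common denominator 2^6 = 64: Σ 2^(−ℓᵢ) = 8/64 + 4/64 + 32/64 + 8/64 + 1/64 = 53/64 = 0.828125.
Kraft's inequality requires Σ ≤ 1; here Σ = 0.828125 ≤ 1, so such a prefix code exists.

0.828125; yes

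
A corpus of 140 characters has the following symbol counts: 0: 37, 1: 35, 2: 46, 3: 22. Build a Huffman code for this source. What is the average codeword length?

Probabilities are the counts divided by 140.
Repeatedly combine the two least-probable nodes; the expected code length is the sum of the merged weights.
merge 11/70 + 1/4 → 57/140
merge 37/140 + 23/70 → 83/140
merge 57/140 + 83/140 → 1
L = 57/140 + 83/140 + 1 = 2 bits/symbol.

2 bits/symbol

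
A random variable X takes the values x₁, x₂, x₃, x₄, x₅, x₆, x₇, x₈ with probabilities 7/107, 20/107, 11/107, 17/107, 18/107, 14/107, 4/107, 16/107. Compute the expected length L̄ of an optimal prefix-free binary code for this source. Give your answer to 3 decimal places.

2.916 bits/symbol

Repeatedly combine the two least-probable nodes; the expected code length is the sum of the merged weights.
merge 4/107 + 7/107 → 11/107
merge 11/107 + 11/107 → 22/107
merge 14/107 + 16/107 → 30/107
merge 17/107 + 18/107 → 35/107
merge 20/107 + 22/107 → 42/107
merge 30/107 + 35/107 → 65/107
merge 42/107 + 65/107 → 1
L = 11/107 + 22/107 + 30/107 + 35/107 + 42/107 + 65/107 + 1 = 312/107 ≈ 2.916 bits/symbol.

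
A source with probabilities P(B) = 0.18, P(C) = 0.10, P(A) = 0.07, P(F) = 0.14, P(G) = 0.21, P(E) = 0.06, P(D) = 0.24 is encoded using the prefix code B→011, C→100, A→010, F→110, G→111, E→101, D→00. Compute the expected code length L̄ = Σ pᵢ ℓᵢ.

2.76 bits/symbol

L̄ = Σ pᵢ·ℓᵢ = 0.18·3 + 0.10·3 + 0.07·3 + 0.14·3 + 0.21·3 + 0.06·3 + 0.24·2 = 2.76 bits/symbol.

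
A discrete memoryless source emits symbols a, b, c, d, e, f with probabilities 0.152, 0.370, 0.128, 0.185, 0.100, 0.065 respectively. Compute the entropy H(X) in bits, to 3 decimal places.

H = −Σ pᵢ log₂ pᵢ.
−0.152·log₂(0.152) = 0.4131
−0.370·log₂(0.370) = 0.5307
−0.128·log₂(0.128) = 0.3796
−0.185·log₂(0.185) = 0.4504
−0.100·log₂(0.100) = 0.3322
−0.065·log₂(0.065) = 0.2563
Sum ≈ 2.3623 → 2.362 bits.

2.362 bits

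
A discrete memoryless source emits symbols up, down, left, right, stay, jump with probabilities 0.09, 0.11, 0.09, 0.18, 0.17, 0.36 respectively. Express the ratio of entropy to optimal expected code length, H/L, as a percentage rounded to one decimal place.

97.0%

Entropy H = −Σ p log₂ p ≈ 2.3861 bits.
Huffman merges: 9/100+9/100→9/50; 11/100+17/100→7/25; 9/50+9/50→9/25; 7/25+9/25→16/25; 9/25+16/25→1. L = 123/50 ≈ 2.4600.
Efficiency = H/L = 2.3861/2.4600 = 97.0%.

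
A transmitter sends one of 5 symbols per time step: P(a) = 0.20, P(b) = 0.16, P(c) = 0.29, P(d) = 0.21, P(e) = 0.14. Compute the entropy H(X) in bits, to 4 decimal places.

2.2752 bits

H = −Σ pᵢ log₂ pᵢ.
−0.20·log₂(0.20) = 0.4644
−0.16·log₂(0.16) = 0.4230
−0.29·log₂(0.29) = 0.5179
−0.21·log₂(0.21) = 0.4728
−0.14·log₂(0.14) = 0.3971
Sum ≈ 2.2752 → 2.2752 bits.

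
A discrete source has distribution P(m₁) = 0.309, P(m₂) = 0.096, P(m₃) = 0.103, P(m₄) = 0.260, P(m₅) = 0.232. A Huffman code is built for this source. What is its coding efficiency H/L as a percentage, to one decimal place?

99.1%

Entropy H = −Σ p log₂ p ≈ 2.1802 bits.
Huffman merges: 12/125+103/1000→199/1000; 199/1000+29/125→431/1000; 13/50+309/1000→569/1000; 431/1000+569/1000→1. L = 2199/1000 ≈ 2.1990.
Efficiency = H/L = 2.1802/2.1990 = 99.1%.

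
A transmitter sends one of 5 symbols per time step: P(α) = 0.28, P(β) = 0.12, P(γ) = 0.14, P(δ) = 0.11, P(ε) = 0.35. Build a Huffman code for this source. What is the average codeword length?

2.23 bits/symbol

Repeatedly combine the two least-probable nodes; the expected code length is the sum of the merged weights.
merge 11/100 + 3/25 → 23/100
merge 7/50 + 23/100 → 37/100
merge 7/25 + 7/20 → 63/100
merge 37/100 + 63/100 → 1
L = 23/100 + 37/100 + 63/100 + 1 = 223/100 = 2.23 bits/symbol.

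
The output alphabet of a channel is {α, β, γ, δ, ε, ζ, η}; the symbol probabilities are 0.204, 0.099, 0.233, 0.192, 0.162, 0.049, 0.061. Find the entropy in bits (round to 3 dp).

2.630 bits

H = −Σ pᵢ log₂ pᵢ.
−0.204·log₂(0.204) = 0.4678
−0.099·log₂(0.099) = 0.3303
−0.233·log₂(0.233) = 0.4897
−0.192·log₂(0.192) = 0.4571
−0.162·log₂(0.162) = 0.4254
−0.049·log₂(0.049) = 0.2132
−0.061·log₂(0.061) = 0.2461
Sum ≈ 2.6297 → 2.630 bits.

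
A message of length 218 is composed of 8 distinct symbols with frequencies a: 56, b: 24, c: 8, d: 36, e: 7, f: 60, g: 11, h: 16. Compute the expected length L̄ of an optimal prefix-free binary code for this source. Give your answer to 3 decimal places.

2.656 bits/symbol

Probabilities are the counts divided by 218.
Repeatedly combine the two least-probable nodes; the expected code length is the sum of the merged weights.
merge 7/218 + 4/109 → 15/218
merge 11/218 + 15/218 → 13/109
merge 8/109 + 12/109 → 20/109
merge 13/109 + 18/109 → 31/109
merge 20/109 + 28/109 → 48/109
merge 30/109 + 31/109 → 61/109
merge 48/109 + 61/109 → 1
L = 15/218 + 13/109 + 20/109 + 31/109 + 48/109 + 61/109 + 1 = 579/218 ≈ 2.656 bits/symbol.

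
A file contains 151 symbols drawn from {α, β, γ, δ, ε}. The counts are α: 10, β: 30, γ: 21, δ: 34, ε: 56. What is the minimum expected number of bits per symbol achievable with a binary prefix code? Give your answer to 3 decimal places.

2.205 bits/symbol

Probabilities are the counts divided by 151.
Repeatedly combine the two least-probable nodes; the expected code length is the sum of the merged weights.
merge 10/151 + 21/151 → 31/151
merge 30/151 + 31/151 → 61/151
merge 34/151 + 56/151 → 90/151
merge 61/151 + 90/151 → 1
L = 31/151 + 61/151 + 90/151 + 1 = 333/151 ≈ 2.205 bits/symbol.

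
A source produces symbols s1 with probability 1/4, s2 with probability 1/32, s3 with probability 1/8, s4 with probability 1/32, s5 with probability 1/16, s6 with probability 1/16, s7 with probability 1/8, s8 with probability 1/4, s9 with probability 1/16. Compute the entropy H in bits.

2.8125 bits

Each probability is a power of 1/2, so log₂(1/p) is an integer.
H = Σ p·log₂(1/p) = 1/4·2 + 1/32·5 + 1/8·3 + 1/32·5 + 1/16·4 + 1/16·4 + 1/8·3 + 1/4·2 + 1/16·4 = 2.8125 bits.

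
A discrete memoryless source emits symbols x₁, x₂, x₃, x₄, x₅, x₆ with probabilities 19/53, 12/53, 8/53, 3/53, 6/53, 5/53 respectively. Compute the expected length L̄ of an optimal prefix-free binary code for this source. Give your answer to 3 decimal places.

Repeatedly combine the two least-probable nodes; the expected code length is the sum of the merged weights.
merge 3/53 + 5/53 → 8/53
merge 6/53 + 8/53 → 14/53
merge 8/53 + 12/53 → 20/53
merge 14/53 + 19/53 → 33/53
merge 20/53 + 33/53 → 1
L = 8/53 + 14/53 + 20/53 + 33/53 + 1 = 128/53 ≈ 2.415 bits/symbol.

2.415 bits/symbol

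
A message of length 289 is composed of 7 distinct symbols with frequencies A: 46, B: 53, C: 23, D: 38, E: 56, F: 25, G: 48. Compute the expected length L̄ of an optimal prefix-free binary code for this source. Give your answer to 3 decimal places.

2.789 bits/symbol

Probabilities are the counts divided by 289.
Repeatedly combine the two least-probable nodes; the expected code length is the sum of the merged weights.
merge 23/289 + 25/289 → 48/289
merge 38/289 + 46/289 → 84/289
merge 48/289 + 48/289 → 96/289
merge 53/289 + 56/289 → 109/289
merge 84/289 + 96/289 → 180/289
merge 109/289 + 180/289 → 1
L = 48/289 + 84/289 + 96/289 + 109/289 + 180/289 + 1 = 806/289 ≈ 2.789 bits/symbol.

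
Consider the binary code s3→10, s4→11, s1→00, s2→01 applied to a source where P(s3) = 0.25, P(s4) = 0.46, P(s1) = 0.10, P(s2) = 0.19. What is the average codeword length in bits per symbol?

L̄ = Σ pᵢ·ℓᵢ = 0.25·2 + 0.46·2 + 0.10·2 + 0.19·2 = 2 bits/symbol.

2 bits/symbol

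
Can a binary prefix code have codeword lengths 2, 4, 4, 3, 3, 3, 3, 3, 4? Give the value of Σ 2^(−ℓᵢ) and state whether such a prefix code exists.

With common denominator 2^4 = 16: Σ 2^(−ℓᵢ) = 4/16 + 1/16 + 1/16 + 2/16 + 2/16 + 2/16 + 2/16 + 2/16 + 1/16 = 17/16 = 1.0625.
Kraft's inequality requires Σ ≤ 1; here Σ = 1.0625 > 1, so no such prefix code exists.

1.0625; no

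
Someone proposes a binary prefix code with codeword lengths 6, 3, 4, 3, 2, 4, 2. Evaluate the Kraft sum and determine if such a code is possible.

With common denominator 2^6 = 64: Σ 2^(−ℓᵢ) = 1/64 + 8/64 + 4/64 + 8/64 + 16/64 + 4/64 + 16/64 = 57/64 = 0.890625.
Kraft's inequality requires Σ ≤ 1; here Σ = 0.890625 ≤ 1, so such a prefix code exists.

0.890625; yes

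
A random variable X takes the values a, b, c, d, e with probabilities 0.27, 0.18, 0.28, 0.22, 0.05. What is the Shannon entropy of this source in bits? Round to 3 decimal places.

H = −Σ pᵢ log₂ pᵢ.
−0.27·log₂(0.27) = 0.5100
−0.18·log₂(0.18) = 0.4453
−0.28·log₂(0.28) = 0.5142
−0.22·log₂(0.22) = 0.4806
−0.05·log₂(0.05) = 0.2161
Sum ≈ 2.1662 → 2.166 bits.

2.166 bits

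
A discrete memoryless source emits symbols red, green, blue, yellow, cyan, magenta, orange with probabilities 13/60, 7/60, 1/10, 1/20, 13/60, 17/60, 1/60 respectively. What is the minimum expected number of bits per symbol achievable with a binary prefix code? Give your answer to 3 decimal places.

2.517 bits/symbol

Repeatedly combine the two least-probable nodes; the expected code length is the sum of the merged weights.
merge 1/60 + 1/20 → 1/15
merge 1/15 + 1/10 → 1/6
merge 7/60 + 1/6 → 17/60
merge 13/60 + 13/60 → 13/30
merge 17/60 + 17/60 → 17/30
merge 13/30 + 17/30 → 1
L = 1/15 + 1/6 + 17/60 + 13/30 + 17/30 + 1 = 151/60 ≈ 2.517 bits/symbol.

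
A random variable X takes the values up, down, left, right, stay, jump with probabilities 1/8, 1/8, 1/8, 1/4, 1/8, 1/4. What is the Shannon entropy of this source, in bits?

Each probability is a power of 1/2, so log₂(1/p) is an integer.
H = Σ p·log₂(1/p) = 1/8·3 + 1/8·3 + 1/8·3 + 1/4·2 + 1/8·3 + 1/4·2 = 2.5 bits.

2.5 bits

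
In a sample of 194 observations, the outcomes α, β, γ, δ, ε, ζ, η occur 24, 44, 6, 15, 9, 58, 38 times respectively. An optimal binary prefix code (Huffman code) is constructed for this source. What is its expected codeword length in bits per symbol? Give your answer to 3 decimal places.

Probabilities are the counts divided by 194.
Repeatedly combine the two least-probable nodes; the expected code length is the sum of the merged weights.
merge 3/97 + 9/194 → 15/194
merge 15/194 + 15/194 → 15/97
merge 12/97 + 15/97 → 27/97
merge 19/97 + 22/97 → 41/97
merge 27/97 + 29/97 → 56/97
merge 41/97 + 56/97 → 1
L = 15/194 + 15/97 + 27/97 + 41/97 + 56/97 + 1 = 487/194 ≈ 2.510 bits/symbol.

2.510 bits/symbol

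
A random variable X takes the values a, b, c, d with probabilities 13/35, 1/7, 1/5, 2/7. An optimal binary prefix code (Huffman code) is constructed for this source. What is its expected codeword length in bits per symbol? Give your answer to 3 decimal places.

Repeatedly combine the two least-probable nodes; the expected code length is the sum of the merged weights.
merge 1/7 + 1/5 → 12/35
merge 2/7 + 12/35 → 22/35
merge 13/35 + 22/35 → 1
L = 12/35 + 22/35 + 1 = 69/35 ≈ 1.971 bits/symbol.

1.971 bits/symbol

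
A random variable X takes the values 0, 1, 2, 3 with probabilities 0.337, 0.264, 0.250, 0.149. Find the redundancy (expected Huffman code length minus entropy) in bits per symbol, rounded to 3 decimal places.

0.055 bits

Entropy H = −Σ p log₂ p ≈ 1.9453 bits.
Huffman merges: 149/1000+1/4→399/1000; 33/125+337/1000→601/1000; 399/1000+601/1000→1. L = 2 ≈ 2.0000.
L − H = 2.0000 − 1.9453 = 0.055 bits.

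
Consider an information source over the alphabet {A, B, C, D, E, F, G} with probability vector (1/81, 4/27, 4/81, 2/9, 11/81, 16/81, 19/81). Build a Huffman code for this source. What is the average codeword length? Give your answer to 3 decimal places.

2.605 bits/symbol

Repeatedly combine the two least-probable nodes; the expected code length is the sum of the merged weights.
merge 1/81 + 4/81 → 5/81
merge 5/81 + 11/81 → 16/81
merge 4/27 + 16/81 → 28/81
merge 16/81 + 2/9 → 34/81
merge 19/81 + 28/81 → 47/81
merge 34/81 + 47/81 → 1
L = 5/81 + 16/81 + 28/81 + 34/81 + 47/81 + 1 = 211/81 ≈ 2.605 bits/symbol.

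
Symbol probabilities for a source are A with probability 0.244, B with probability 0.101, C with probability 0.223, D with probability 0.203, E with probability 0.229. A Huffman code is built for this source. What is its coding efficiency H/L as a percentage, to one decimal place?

98.4%

Entropy H = −Σ p log₂ p ≈ 2.2674 bits.
Huffman merges: 101/1000+203/1000→38/125; 223/1000+229/1000→113/250; 61/250+38/125→137/250; 113/250+137/250→1. L = 288/125 ≈ 2.3040.
Efficiency = H/L = 2.2674/2.3040 = 98.4%.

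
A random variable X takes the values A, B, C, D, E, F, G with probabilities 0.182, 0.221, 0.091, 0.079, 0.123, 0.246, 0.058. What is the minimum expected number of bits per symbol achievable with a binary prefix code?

2.67 bits/symbol

Repeatedly combine the two least-probable nodes; the expected code length is the sum of the merged weights.
merge 29/500 + 79/1000 → 137/1000
merge 91/1000 + 123/1000 → 107/500
merge 137/1000 + 91/500 → 319/1000
merge 107/500 + 221/1000 → 87/200
merge 123/500 + 319/1000 → 113/200
merge 87/200 + 113/200 → 1
L = 137/1000 + 107/500 + 319/1000 + 87/200 + 113/200 + 1 = 267/100 = 2.67 bits/symbol.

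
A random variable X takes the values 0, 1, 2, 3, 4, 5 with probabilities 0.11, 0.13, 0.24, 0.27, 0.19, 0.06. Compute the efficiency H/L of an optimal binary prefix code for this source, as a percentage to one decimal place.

98.6%

Entropy H = −Σ p log₂ p ≈ 2.4358 bits.
Huffman merges: 3/50+11/100→17/100; 13/100+17/100→3/10; 19/100+6/25→43/100; 27/100+3/10→57/100; 43/100+57/100→1. L = 247/100 ≈ 2.4700.
Efficiency = H/L = 2.4358/2.4700 = 98.6%.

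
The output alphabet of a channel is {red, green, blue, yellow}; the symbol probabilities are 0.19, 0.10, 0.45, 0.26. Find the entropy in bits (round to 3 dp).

1.811 bits

H = −Σ pᵢ log₂ pᵢ.
−0.19·log₂(0.19) = 0.4552
−0.10·log₂(0.10) = 0.3322
−0.45·log₂(0.45) = 0.5184
−0.26·log₂(0.26) = 0.5053
Sum ≈ 1.8111 → 1.811 bits.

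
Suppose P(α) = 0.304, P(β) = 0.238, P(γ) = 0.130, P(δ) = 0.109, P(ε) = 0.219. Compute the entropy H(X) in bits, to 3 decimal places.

2.226 bits

H = −Σ pᵢ log₂ pᵢ.
−0.304·log₂(0.304) = 0.5222
−0.238·log₂(0.238) = 0.4929
−0.130·log₂(0.130) = 0.3826
−0.109·log₂(0.109) = 0.3485
−0.219·log₂(0.219) = 0.4798
Sum ≈ 2.2261 → 2.226 bits.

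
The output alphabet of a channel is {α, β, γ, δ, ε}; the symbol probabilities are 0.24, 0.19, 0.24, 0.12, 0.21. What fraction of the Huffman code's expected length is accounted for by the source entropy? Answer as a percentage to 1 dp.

98.8%

Entropy H = −Σ p log₂ p ≈ 2.2834 bits.
Huffman merges: 3/25+19/100→31/100; 21/100+6/25→9/20; 6/25+31/100→11/20; 9/20+11/20→1. L = 231/100 ≈ 2.3100.
Efficiency = H/L = 2.2834/2.3100 = 98.8%.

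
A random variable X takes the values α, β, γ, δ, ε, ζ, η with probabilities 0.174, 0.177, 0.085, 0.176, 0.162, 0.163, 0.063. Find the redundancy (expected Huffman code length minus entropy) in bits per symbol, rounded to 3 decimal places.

0.067 bits

Entropy H = −Σ p log₂ p ≈ 2.7278 bits.
Huffman merges: 63/1000+17/200→37/250; 37/250+81/500→31/100; 163/1000+87/500→337/1000; 22/125+177/1000→353/1000; 31/100+337/1000→647/1000; 353/1000+647/1000→1. L = 559/200 ≈ 2.7950.
L − H = 2.7950 − 2.7278 = 0.067 bits.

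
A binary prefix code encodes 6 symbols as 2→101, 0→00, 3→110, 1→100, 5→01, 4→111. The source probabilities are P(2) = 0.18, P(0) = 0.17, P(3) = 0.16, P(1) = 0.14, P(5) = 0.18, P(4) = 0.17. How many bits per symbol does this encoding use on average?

L̄ = Σ pᵢ·ℓᵢ = 0.18·3 + 0.17·2 + 0.16·3 + 0.14·3 + 0.18·2 + 0.17·3 = 2.65 bits/symbol.

2.65 bits/symbol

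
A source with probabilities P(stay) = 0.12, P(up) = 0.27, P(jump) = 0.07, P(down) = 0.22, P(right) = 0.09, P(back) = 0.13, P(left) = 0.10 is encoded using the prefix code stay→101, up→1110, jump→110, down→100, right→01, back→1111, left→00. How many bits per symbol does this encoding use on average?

3.21 bits/symbol

L̄ = Σ pᵢ·ℓᵢ = 0.12·3 + 0.27·4 + 0.07·3 + 0.22·3 + 0.09·2 + 0.13·4 + 0.10·2 = 3.21 bits/symbol.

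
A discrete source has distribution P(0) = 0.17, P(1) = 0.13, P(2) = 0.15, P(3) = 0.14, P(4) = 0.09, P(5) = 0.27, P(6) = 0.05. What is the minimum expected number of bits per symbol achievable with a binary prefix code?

Repeatedly combine the two least-probable nodes; the expected code length is the sum of the merged weights.
merge 1/20 + 9/100 → 7/50
merge 13/100 + 7/50 → 27/100
merge 7/50 + 3/20 → 29/100
merge 17/100 + 27/100 → 11/25
merge 27/100 + 29/100 → 14/25
merge 11/25 + 14/25 → 1
L = 7/50 + 27/100 + 29/100 + 11/25 + 14/25 + 1 = 27/10 = 2.7 bits/symbol.

2.7 bits/symbol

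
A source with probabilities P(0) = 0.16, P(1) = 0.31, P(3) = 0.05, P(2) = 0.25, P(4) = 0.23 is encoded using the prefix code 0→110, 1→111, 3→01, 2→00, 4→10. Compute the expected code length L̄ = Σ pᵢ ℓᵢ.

2.47 bits/symbol

L̄ = Σ pᵢ·ℓᵢ = 0.16·3 + 0.31·3 + 0.05·2 + 0.25·2 + 0.23·2 = 2.47 bits/symbol.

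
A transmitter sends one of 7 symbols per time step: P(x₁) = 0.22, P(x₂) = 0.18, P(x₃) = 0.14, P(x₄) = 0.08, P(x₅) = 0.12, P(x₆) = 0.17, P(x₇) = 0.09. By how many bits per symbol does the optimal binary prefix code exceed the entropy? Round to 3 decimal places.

0.041 bits

Entropy H = −Σ p log₂ p ≈ 2.7288 bits.
Huffman merges: 2/25+9/100→17/100; 3/25+7/50→13/50; 17/100+17/100→17/50; 9/50+11/50→2/5; 13/50+17/50→3/5; 2/5+3/5→1. L = 277/100 ≈ 2.7700.
L − H = 2.7700 − 2.7288 = 0.041 bits.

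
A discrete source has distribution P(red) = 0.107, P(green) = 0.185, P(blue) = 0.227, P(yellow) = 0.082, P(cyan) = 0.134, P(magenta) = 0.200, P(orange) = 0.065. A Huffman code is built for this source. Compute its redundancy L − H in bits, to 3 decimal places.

Entropy H = −Σ p log₂ p ≈ 2.6861 bits.
Huffman merges: 13/200+41/500→147/1000; 107/1000+67/500→241/1000; 147/1000+37/200→83/250; 1/5+227/1000→427/1000; 241/1000+83/250→573/1000; 427/1000+573/1000→1. L = 68/25 ≈ 2.7200.
L − H = 2.7200 − 2.6861 = 0.034 bits.

0.034 bits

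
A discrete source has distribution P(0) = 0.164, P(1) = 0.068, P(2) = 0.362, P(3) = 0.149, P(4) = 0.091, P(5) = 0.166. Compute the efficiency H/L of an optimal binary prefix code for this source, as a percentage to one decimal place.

Entropy H = −Σ p log₂ p ≈ 2.3761 bits.
Huffman merges: 17/250+91/1000→159/1000; 149/1000+159/1000→77/250; 41/250+83/500→33/100; 77/250+33/100→319/500; 181/500+319/500→1. L = 487/200 ≈ 2.4350.
Efficiency = H/L = 2.3761/2.4350 = 97.6%.

97.6%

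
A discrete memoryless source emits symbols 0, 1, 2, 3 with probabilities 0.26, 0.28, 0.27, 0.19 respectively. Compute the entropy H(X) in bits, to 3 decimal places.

1.985 bits

H = −Σ pᵢ log₂ pᵢ.
−0.26·log₂(0.26) = 0.5053
−0.28·log₂(0.28) = 0.5142
−0.27·log₂(0.27) = 0.5100
−0.19·log₂(0.19) = 0.4552
Sum ≈ 1.9848 → 1.985 bits.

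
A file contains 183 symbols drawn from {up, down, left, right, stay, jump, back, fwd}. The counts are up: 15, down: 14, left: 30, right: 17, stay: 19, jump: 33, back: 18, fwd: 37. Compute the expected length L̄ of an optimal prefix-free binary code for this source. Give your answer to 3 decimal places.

2.956 bits/symbol

Probabilities are the counts divided by 183.
Repeatedly combine the two least-probable nodes; the expected code length is the sum of the merged weights.
merge 14/183 + 5/61 → 29/183
merge 17/183 + 6/61 → 35/183
merge 19/183 + 29/183 → 16/61
merge 10/61 + 11/61 → 21/61
merge 35/183 + 37/183 → 24/61
merge 16/61 + 21/61 → 37/61
merge 24/61 + 37/61 → 1
L = 29/183 + 35/183 + 16/61 + 21/61 + 24/61 + 37/61 + 1 = 541/183 ≈ 2.956 bits/symbol.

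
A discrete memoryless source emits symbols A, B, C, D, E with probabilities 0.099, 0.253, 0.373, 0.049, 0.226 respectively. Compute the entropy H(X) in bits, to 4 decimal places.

2.0607 bits

H = −Σ pᵢ log₂ pᵢ.
−0.099·log₂(0.099) = 0.3303
−0.253·log₂(0.253) = 0.5016
−0.373·log₂(0.373) = 0.5307
−0.049·log₂(0.049) = 0.2132
−0.226·log₂(0.226) = 0.4849
Sum ≈ 2.0607 → 2.0607 bits.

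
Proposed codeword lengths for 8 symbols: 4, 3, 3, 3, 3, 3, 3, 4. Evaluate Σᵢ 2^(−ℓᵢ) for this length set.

With common denominator 2^4 = 16: Σ 2^(−ℓᵢ) = 1/16 + 2/16 + 2/16 + 2/16 + 2/16 + 2/16 + 2/16 + 1/16 = 14/16 = 0.875.

0.875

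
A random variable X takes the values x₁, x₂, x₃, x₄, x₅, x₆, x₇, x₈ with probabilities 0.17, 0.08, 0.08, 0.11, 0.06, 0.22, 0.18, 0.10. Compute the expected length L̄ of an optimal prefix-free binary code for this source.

2.92 bits/symbol

Repeatedly combine the two least-probable nodes; the expected code length is the sum of the merged weights.
merge 3/50 + 2/25 → 7/50
merge 2/25 + 1/10 → 9/50
merge 11/100 + 7/50 → 1/4
merge 17/100 + 9/50 → 7/20
merge 9/50 + 11/50 → 2/5
merge 1/4 + 7/20 → 3/5
merge 2/5 + 3/5 → 1
L = 7/50 + 9/50 + 1/4 + 7/20 + 2/5 + 3/5 + 1 = 73/25 = 2.92 bits/symbol.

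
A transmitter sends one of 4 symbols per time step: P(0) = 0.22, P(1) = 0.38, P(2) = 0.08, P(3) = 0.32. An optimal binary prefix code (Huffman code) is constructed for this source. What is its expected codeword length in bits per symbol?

Repeatedly combine the two least-probable nodes; the expected code length is the sum of the merged weights.
merge 2/25 + 11/50 → 3/10
merge 3/10 + 8/25 → 31/50
merge 19/50 + 31/50 → 1
L = 3/10 + 31/50 + 1 = 48/25 = 1.92 bits/symbol.

1.92 bits/symbol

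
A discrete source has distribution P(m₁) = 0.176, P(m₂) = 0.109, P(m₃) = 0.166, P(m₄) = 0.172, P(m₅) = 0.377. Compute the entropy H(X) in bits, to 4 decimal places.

H = −Σ pᵢ log₂ pᵢ.
−0.176·log₂(0.176) = 0.4411
−0.109·log₂(0.109) = 0.3485
−0.166·log₂(0.166) = 0.4301
−0.172·log₂(0.172) = 0.4368
−0.377·log₂(0.377) = 0.5306
Sum ≈ 2.1871 → 2.1871 bits.

2.1871 bits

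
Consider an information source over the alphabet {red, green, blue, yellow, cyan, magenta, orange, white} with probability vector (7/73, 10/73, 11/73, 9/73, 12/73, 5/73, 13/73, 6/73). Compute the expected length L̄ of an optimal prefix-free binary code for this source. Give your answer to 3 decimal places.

2.973 bits/symbol

Repeatedly combine the two least-probable nodes; the expected code length is the sum of the merged weights.
merge 5/73 + 6/73 → 11/73
merge 7/73 + 9/73 → 16/73
merge 10/73 + 11/73 → 21/73
merge 11/73 + 12/73 → 23/73
merge 13/73 + 16/73 → 29/73
merge 21/73 + 23/73 → 44/73
merge 29/73 + 44/73 → 1
L = 11/73 + 16/73 + 21/73 + 23/73 + 29/73 + 44/73 + 1 = 217/73 ≈ 2.973 bits/symbol.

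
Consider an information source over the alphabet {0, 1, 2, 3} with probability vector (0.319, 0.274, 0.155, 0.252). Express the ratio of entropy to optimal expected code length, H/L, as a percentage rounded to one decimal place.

Entropy H = −Σ p log₂ p ≈ 1.9556 bits.
Huffman merges: 31/200+63/250→407/1000; 137/500+319/1000→593/1000; 407/1000+593/1000→1. L = 2 ≈ 2.0000.
Efficiency = H/L = 1.9556/2.0000 = 97.8%.

97.8%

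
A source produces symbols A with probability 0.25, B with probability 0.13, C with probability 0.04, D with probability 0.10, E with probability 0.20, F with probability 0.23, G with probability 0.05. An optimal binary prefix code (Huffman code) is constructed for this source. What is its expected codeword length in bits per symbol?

Repeatedly combine the two least-probable nodes; the expected code length is the sum of the merged weights.
merge 1/25 + 1/20 → 9/100
merge 9/100 + 1/10 → 19/100
merge 13/100 + 19/100 → 8/25
merge 1/5 + 23/100 → 43/100
merge 1/4 + 8/25 → 57/100
merge 43/100 + 57/100 → 1
L = 9/100 + 19/100 + 8/25 + 43/100 + 57/100 + 1 = 13/5 = 2.6 bits/symbol.

2.6 bits/symbol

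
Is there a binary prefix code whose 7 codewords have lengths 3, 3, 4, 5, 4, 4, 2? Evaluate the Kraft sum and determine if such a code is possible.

0.71875; yes

With common denominator 2^5 = 32: Σ 2^(−ℓᵢ) = 4/32 + 4/32 + 2/32 + 1/32 + 2/32 + 2/32 + 8/32 = 23/32 = 0.71875.
Kraft's inequality requires Σ ≤ 1; here Σ = 0.71875 ≤ 1, so such a prefix code exists.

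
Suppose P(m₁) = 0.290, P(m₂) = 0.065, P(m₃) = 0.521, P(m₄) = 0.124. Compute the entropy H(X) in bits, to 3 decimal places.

H = −Σ pᵢ log₂ pᵢ.
−0.290·log₂(0.290) = 0.5179
−0.065·log₂(0.065) = 0.2563
−0.521·log₂(0.521) = 0.4901
−0.124·log₂(0.124) = 0.3734
Sum ≈ 1.6377 → 1.638 bits.

1.638 bits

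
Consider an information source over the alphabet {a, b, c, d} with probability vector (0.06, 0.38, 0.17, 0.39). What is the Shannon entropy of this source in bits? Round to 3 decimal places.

H = −Σ pᵢ log₂ pᵢ.
−0.06·log₂(0.06) = 0.2435
−0.38·log₂(0.38) = 0.5305
−0.17·log₂(0.17) = 0.4346
−0.39·log₂(0.39) = 0.5298
Sum ≈ 1.7384 → 1.738 bits.

1.738 bits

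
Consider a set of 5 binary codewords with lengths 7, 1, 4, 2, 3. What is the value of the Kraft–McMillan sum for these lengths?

With common denominator 2^7 = 128: Σ 2^(−ℓᵢ) = 1/128 + 64/128 + 8/128 + 32/128 + 16/128 = 121/128 = 0.9453125.

0.9453125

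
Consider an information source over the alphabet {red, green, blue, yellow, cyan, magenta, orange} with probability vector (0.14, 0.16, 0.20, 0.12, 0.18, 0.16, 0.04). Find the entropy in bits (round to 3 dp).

2.706 bits

H = −Σ pᵢ log₂ pᵢ.
−0.14·log₂(0.14) = 0.3971
−0.16·log₂(0.16) = 0.4230
−0.20·log₂(0.20) = 0.4644
−0.12·log₂(0.12) = 0.3671
−0.18·log₂(0.18) = 0.4453
−0.16·log₂(0.16) = 0.4230
−0.04·log₂(0.04) = 0.1858
Sum ≈ 2.7057 → 2.706 bits.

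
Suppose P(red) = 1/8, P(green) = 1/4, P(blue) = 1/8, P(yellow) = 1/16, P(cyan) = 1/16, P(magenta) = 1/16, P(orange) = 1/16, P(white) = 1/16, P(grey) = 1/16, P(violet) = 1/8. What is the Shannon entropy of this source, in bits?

Each probability is a power of 1/2, so log₂(1/p) is an integer.
H = Σ p·log₂(1/p) = 1/8·3 + 1/4·2 + 1/8·3 + 1/16·4 + 1/16·4 + 1/16·4 + 1/16·4 + 1/16·4 + 1/16·4 + 1/8·3 = 3.125 bits.

3.125 bits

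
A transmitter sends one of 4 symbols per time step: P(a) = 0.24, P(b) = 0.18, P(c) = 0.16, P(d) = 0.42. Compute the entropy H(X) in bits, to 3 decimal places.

H = −Σ pᵢ log₂ pᵢ.
−0.24·log₂(0.24) = 0.4941
−0.18·log₂(0.18) = 0.4453
−0.16·log₂(0.16) = 0.4230
−0.42·log₂(0.42) = 0.5256
Sum ≈ 1.8881 → 1.888 bits.

1.888 bits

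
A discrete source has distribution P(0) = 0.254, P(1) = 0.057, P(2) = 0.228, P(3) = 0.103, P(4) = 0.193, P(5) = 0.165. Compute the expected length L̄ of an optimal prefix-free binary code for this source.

2.485 bits/symbol

Repeatedly combine the two least-probable nodes; the expected code length is the sum of the merged weights.
merge 57/1000 + 103/1000 → 4/25
merge 4/25 + 33/200 → 13/40
merge 193/1000 + 57/250 → 421/1000
merge 127/500 + 13/40 → 579/1000
merge 421/1000 + 579/1000 → 1
L = 4/25 + 13/40 + 421/1000 + 579/1000 + 1 = 497/200 = 2.485 bits/symbol.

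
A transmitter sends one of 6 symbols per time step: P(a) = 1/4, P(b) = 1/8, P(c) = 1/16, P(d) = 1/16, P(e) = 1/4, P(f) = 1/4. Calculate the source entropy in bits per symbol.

2.375 bits

Each probability is a power of 1/2, so log₂(1/p) is an integer.
H = Σ p·log₂(1/p) = 1/4·2 + 1/8·3 + 1/16·4 + 1/16·4 + 1/4·2 + 1/4·2 = 2.375 bits.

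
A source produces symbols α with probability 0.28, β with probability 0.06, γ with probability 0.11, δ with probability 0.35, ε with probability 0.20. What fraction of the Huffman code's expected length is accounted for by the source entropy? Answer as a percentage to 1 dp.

96.9%

Entropy H = −Σ p log₂ p ≈ 2.1025 bits.
Huffman merges: 3/50+11/100→17/100; 17/100+1/5→37/100; 7/25+7/20→63/100; 37/100+63/100→1. L = 217/100 ≈ 2.1700.
Efficiency = H/L = 2.1025/2.1700 = 96.9%.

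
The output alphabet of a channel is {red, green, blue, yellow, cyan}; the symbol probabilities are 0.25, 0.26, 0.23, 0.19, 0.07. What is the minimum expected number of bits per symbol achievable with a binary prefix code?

Repeatedly combine the two least-probable nodes; the expected code length is the sum of the merged weights.
merge 7/100 + 19/100 → 13/50
merge 23/100 + 1/4 → 12/25
merge 13/50 + 13/50 → 13/25
merge 12/25 + 13/25 → 1
L = 13/50 + 12/25 + 13/25 + 1 = 113/50 = 2.26 bits/symbol.

2.26 bits/symbol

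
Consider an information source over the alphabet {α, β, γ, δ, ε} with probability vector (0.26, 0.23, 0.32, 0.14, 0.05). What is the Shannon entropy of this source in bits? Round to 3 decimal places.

2.132 bits

H = −Σ pᵢ log₂ pᵢ.
−0.26·log₂(0.26) = 0.5053
−0.23·log₂(0.23) = 0.4877
−0.32·log₂(0.32) = 0.5260
−0.14·log₂(0.14) = 0.3971
−0.05·log₂(0.05) = 0.2161
Sum ≈ 2.1322 → 2.132 bits.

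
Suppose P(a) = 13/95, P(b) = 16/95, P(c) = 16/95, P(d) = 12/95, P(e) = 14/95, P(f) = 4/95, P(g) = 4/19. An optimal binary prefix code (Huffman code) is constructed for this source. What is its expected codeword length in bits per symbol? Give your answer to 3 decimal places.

2.789 bits/symbol

Repeatedly combine the two least-probable nodes; the expected code length is the sum of the merged weights.
merge 4/95 + 12/95 → 16/95
merge 13/95 + 14/95 → 27/95
merge 16/95 + 16/95 → 32/95
merge 16/95 + 4/19 → 36/95
merge 27/95 + 32/95 → 59/95
merge 36/95 + 59/95 → 1
L = 16/95 + 27/95 + 32/95 + 36/95 + 59/95 + 1 = 53/19 ≈ 2.789 bits/symbol.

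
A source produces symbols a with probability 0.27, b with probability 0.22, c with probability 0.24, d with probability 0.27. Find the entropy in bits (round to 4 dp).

H = −Σ pᵢ log₂ pᵢ.
−0.27·log₂(0.27) = 0.5100
−0.22·log₂(0.22) = 0.4806
−0.24·log₂(0.24) = 0.4941
−0.27·log₂(0.27) = 0.5100
Sum ≈ 1.9948 → 1.9948 bits.

1.9948 bits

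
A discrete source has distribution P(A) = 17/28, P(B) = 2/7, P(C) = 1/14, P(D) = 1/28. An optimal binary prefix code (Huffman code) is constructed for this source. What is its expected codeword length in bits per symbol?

Repeatedly combine the two least-probable nodes; the expected code length is the sum of the merged weights.
merge 1/28 + 1/14 → 3/28
merge 3/28 + 2/7 → 11/28
merge 11/28 + 17/28 → 1
L = 3/28 + 11/28 + 1 = 3/2 = 1.5 bits/symbol.

1.5 bits/symbol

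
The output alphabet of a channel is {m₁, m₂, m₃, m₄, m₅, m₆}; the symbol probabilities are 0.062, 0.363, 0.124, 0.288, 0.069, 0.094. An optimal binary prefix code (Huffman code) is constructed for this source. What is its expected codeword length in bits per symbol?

Repeatedly combine the two least-probable nodes; the expected code length is the sum of the merged weights.
merge 31/500 + 69/1000 → 131/1000
merge 47/500 + 31/250 → 109/500
merge 131/1000 + 109/500 → 349/1000
merge 36/125 + 349/1000 → 637/1000
merge 363/1000 + 637/1000 → 1
L = 131/1000 + 109/500 + 349/1000 + 637/1000 + 1 = 467/200 = 2.335 bits/symbol.

2.335 bits/symbol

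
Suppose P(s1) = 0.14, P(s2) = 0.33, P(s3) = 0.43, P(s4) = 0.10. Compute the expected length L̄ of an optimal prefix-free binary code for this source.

1.81 bits/symbol

Repeatedly combine the two least-probable nodes; the expected code length is the sum of the merged weights.
merge 1/10 + 7/50 → 6/25
merge 6/25 + 33/100 → 57/100
merge 43/100 + 57/100 → 1
L = 6/25 + 57/100 + 1 = 181/100 = 1.81 bits/symbol.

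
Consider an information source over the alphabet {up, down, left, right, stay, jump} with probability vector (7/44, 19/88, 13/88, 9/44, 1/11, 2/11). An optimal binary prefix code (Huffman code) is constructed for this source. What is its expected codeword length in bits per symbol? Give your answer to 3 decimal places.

Repeatedly combine the two least-probable nodes; the expected code length is the sum of the merged weights.
merge 1/11 + 13/88 → 21/88
merge 7/44 + 2/11 → 15/44
merge 9/44 + 19/88 → 37/88
merge 21/88 + 15/44 → 51/88
merge 37/88 + 51/88 → 1
L = 21/88 + 15/44 + 37/88 + 51/88 + 1 = 227/88 ≈ 2.580 bits/symbol.

2.580 bits/symbol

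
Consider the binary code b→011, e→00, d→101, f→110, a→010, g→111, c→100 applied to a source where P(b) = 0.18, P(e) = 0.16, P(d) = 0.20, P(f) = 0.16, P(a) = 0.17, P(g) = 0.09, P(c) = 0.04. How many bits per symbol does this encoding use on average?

L̄ = Σ pᵢ·ℓᵢ = 0.18·3 + 0.16·2 + 0.20·3 + 0.16·3 + 0.17·3 + 0.09·3 + 0.04·3 = 2.84 bits/symbol.

2.84 bits/symbol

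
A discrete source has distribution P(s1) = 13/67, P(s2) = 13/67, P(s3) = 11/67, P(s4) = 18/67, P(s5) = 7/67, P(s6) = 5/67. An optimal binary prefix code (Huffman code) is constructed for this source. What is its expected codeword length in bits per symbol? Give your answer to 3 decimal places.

Repeatedly combine the two least-probable nodes; the expected code length is the sum of the merged weights.
merge 5/67 + 7/67 → 12/67
merge 11/67 + 12/67 → 23/67
merge 13/67 + 13/67 → 26/67
merge 18/67 + 23/67 → 41/67
merge 26/67 + 41/67 → 1
L = 12/67 + 23/67 + 26/67 + 41/67 + 1 = 169/67 ≈ 2.522 bits/symbol.

2.522 bits/symbol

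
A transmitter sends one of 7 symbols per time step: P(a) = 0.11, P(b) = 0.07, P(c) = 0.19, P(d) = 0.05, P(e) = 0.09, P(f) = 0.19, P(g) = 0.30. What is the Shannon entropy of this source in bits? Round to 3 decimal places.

H = −Σ pᵢ log₂ pᵢ.
−0.11·log₂(0.11) = 0.3503
−0.07·log₂(0.07) = 0.2686
−0.19·log₂(0.19) = 0.4552
−0.05·log₂(0.05) = 0.2161
−0.09·log₂(0.09) = 0.3127
−0.19·log₂(0.19) = 0.4552
−0.30·log₂(0.30) = 0.5211
Sum ≈ 2.5791 → 2.579 bits.

2.579 bits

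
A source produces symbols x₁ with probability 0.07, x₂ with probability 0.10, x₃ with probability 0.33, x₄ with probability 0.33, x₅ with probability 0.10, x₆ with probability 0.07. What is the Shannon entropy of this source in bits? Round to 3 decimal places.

H = −Σ pᵢ log₂ pᵢ.
−0.07·log₂(0.07) = 0.2686
−0.10·log₂(0.10) = 0.3322
−0.33·log₂(0.33) = 0.5278
−0.33·log₂(0.33) = 0.5278
−0.10·log₂(0.10) = 0.3322
−0.07·log₂(0.07) = 0.2686
Sum ≈ 2.2571 → 2.257 bits.

2.257 bits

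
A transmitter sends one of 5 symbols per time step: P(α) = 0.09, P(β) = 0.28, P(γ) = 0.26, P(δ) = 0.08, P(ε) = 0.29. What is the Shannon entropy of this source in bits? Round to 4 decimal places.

2.1416 bits

H = −Σ pᵢ log₂ pᵢ.
−0.09·log₂(0.09) = 0.3127
−0.28·log₂(0.28) = 0.5142
−0.26·log₂(0.26) = 0.5053
−0.08·log₂(0.08) = 0.2915
−0.29·log₂(0.29) = 0.5179
Sum ≈ 2.1416 → 2.1416 bits.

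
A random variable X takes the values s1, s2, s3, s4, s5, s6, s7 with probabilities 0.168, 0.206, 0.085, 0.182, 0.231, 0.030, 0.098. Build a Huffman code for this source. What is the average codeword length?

2.678 bits/symbol

Repeatedly combine the two least-probable nodes; the expected code length is the sum of the merged weights.
merge 3/100 + 17/200 → 23/200
merge 49/500 + 23/200 → 213/1000
merge 21/125 + 91/500 → 7/20
merge 103/500 + 213/1000 → 419/1000
merge 231/1000 + 7/20 → 581/1000
merge 419/1000 + 581/1000 → 1
L = 23/200 + 213/1000 + 7/20 + 419/1000 + 581/1000 + 1 = 1339/500 = 2.678 bits/symbol.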